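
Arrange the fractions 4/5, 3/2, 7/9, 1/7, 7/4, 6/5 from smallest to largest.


Convert to decimal for comparison:
  4/5 = 0.8
  3/2 = 1.5
  7/9 = 0.7778
  1/7 = 0.1429
  7/4 = 1.75
  6/5 = 1.2
Decimals in increasing order: 0.1429 < 0.7778 < 0.8 < 1.2 < 1.5 < 1.75
Writing each back as its fraction gives the sorted order.
Final answer: 1/7, 7/9, 4/5, 6/5, 3/2, 7/4


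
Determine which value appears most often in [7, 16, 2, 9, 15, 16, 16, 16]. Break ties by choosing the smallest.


Count the frequency of each value:
  2 appears 1 time(s)
  7 appears 1 time(s)
  9 appears 1 time(s)
  15 appears 1 time(s)
  16 appears 4 time(s)
Maximum frequency is 4.
Only 16 reaches that frequency, so it is the mode.
Final answer: 16


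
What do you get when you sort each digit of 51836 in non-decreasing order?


The number 51836 has digits: 5, 1, 8, 3, 6
Sorted: 1, 3, 5, 6, 8
Joining the sorted digits gives the result.
Final answer: 13568


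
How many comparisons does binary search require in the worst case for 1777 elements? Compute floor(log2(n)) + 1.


Binary search halves the search space each step.
Maximum comparisons = floor(log2(1777)) + 1
log2(1777) = 10.7952
floor(log2(1777)) = 10, so 10 + 1 = 11
Final answer: 11


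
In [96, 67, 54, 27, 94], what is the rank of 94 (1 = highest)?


Sort descending: [96, 94, 67, 54, 27]
Find 94 in the sorted list.
94 is at position 2.
Final answer: 2


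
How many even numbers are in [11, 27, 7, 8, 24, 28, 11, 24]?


Check each element:
  11 is odd
  27 is odd
  7 is odd
  8 is even
  24 is even
  28 is even
  11 is odd
  24 is even
Evens: [8, 24, 28, 24]
Count of evens = 4
Final answer: 4


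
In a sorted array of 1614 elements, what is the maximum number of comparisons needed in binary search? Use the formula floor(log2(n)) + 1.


Binary search halves the search space each step.
Maximum comparisons = floor(log2(1614)) + 1
log2(1614) = 10.6564
floor(log2(1614)) = 10, so 10 + 1 = 11
Final answer: 11


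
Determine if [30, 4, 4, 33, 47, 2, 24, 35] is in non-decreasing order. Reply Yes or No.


Check consecutive pairs:
  30 <= 4? False
  4 <= 4? True
  4 <= 33? True
  33 <= 47? True
  47 <= 2? False
  2 <= 24? True
  24 <= 35? True
2 consecutive pair(s) are out of order, so the list is not sorted.
Final answer: No


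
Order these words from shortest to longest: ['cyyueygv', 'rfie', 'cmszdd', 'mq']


Compute lengths:
  'cyyueygv' has length 8
  'rfie' has length 4
  'cmszdd' has length 6
  'mq' has length 2
Lengths in increasing order: 2 < 4 < 6 < 8
Listing the words in that order gives the answer.
Final answer: ['mq', 'rfie', 'cmszdd', 'cyyueygv']


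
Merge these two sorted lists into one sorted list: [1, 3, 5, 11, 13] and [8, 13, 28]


List A: [1, 3, 5, 11, 13]
List B: [8, 13, 28]
Repeatedly compare the front elements and take the smaller:
  1 vs 8 -> take 1
  3 vs 8 -> take 3
  5 vs 8 -> take 5
  11 vs 8 -> take 8
  11 vs 13 -> take 11
  13 vs 13 -> take 13
  A is exhausted; append the rest of B: [13, 28]
Final answer: [1, 3, 5, 8, 11, 13, 13, 28]


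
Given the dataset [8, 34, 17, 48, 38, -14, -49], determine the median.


First, sort the list: [-49, -14, 8, 17, 34, 38, 48]
The list has 7 elements (odd count).
The middle index is 3 (0-based), and the element there is 17.
Final answer: 17


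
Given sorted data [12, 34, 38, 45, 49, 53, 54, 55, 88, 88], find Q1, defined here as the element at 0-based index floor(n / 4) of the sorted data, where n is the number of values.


The list has n = 10 elements.
Q1 index = floor(10 / 4) = floor(2.5) = 2
Counting from index 0 in the sorted data, the element at index 2 is 38.
Final answer: 38


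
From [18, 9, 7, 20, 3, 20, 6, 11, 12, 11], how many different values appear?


List all unique values:
Distinct values: [3, 6, 7, 9, 11, 12, 18, 20]
Count = 8
Final answer: 8


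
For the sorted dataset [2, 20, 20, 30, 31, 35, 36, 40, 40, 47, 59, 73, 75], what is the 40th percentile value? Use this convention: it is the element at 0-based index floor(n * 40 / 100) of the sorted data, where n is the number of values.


The dataset has n = 13 elements.
Index = floor(13 * 40 / 100) = floor(520 / 100) = floor(5.2) = 5
Counting from index 0 in the sorted data, the element at index 5 is 35.
Final answer: 35


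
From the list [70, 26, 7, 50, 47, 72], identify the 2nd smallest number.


Sort ascending: [7, 26, 47, 50, 70, 72]
The 2nd element (1-indexed) is at index 1.
Value = 26
Final answer: 26


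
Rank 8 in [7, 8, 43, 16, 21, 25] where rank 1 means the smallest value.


Sort ascending: [7, 8, 16, 21, 25, 43]
Find 8 in the sorted list.
8 is at position 2 (1-indexed).
Final answer: 2


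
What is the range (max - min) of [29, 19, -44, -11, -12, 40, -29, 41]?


Maximum value: 41
Minimum value: -44
Range = 41 - (-44) = 85
Final answer: 85


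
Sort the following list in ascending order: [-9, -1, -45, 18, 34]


Original list: [-9, -1, -45, 18, 34]
Repeatedly take the smallest remaining element:
  Remaining [-9, -1, -45, 18, 34] -> smallest is -45
  Remaining [-9, -1, 18, 34] -> smallest is -9
  Remaining [-1, 18, 34] -> smallest is -1
  Remaining [18, 34] -> smallest is 18
  Remaining [34] -> smallest is 34
Collecting the picks in order gives the sorted list.
Final answer: [-45, -9, -1, 18, 34]


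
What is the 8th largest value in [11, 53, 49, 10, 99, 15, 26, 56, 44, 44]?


Sort descending: [99, 56, 53, 49, 44, 44, 26, 15, 11, 10]
The 8th element (1-indexed) is at index 7.
Value = 15
Final answer: 15


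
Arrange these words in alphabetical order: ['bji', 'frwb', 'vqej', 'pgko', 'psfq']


Compare strings character by character (the first differing letter decides):
  'bji' < 'frwb' since 'b' < 'f' at position 1
  'frwb' < 'pgko' since 'f' < 'p' at position 1
  'pgko' < 'psfq' since 'g' < 's' at position 2
  'psfq' < 'vqej' since 'p' < 'v' at position 1
Chaining these comparisons gives the alphabetical order.
Final answer: ['bji', 'frwb', 'pgko', 'psfq', 'vqej']


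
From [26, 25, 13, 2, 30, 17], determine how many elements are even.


Check each element:
  26 is even
  25 is odd
  13 is odd
  2 is even
  30 is even
  17 is odd
Evens: [26, 2, 30]
Count of evens = 3
Final answer: 3


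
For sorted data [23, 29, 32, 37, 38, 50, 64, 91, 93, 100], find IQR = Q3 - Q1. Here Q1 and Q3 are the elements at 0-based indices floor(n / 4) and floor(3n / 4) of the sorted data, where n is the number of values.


The data has n = 10 elements.
Q1 index = floor(10 / 4) = floor(2.5) = 2; Q3 index = floor(3 * 10 / 4) = floor(7.5) = 7
Q1 = element at index 2 = 32
Q3 = element at index 7 = 91
IQR = 91 - 32 = 59
Final answer: 59


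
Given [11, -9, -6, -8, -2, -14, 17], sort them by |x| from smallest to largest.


Compute absolute values:
  |11| = 11
  |-9| = 9
  |-6| = 6
  |-8| = 8
  |-2| = 2
  |-14| = 14
  |17| = 17
Absolute values in increasing order: 2 < 6 < 8 < 9 < 11 < 14 < 17
Listing the original numbers in that order gives the answer.
Final answer: [-2, -6, -8, -9, 11, -14, 17]


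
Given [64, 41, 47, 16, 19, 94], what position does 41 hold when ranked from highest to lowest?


Sort descending: [94, 64, 47, 41, 19, 16]
Find 41 in the sorted list.
41 is at position 4.
Final answer: 4


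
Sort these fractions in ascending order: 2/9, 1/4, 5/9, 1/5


Convert to decimal for comparison:
  2/9 = 0.2222
  1/4 = 0.25
  5/9 = 0.5556
  1/5 = 0.2
Decimals in increasing order: 0.2 < 0.2222 < 0.25 < 0.5556
Writing each back as its fraction gives the sorted order.
Final answer: 1/5, 2/9, 1/4, 5/9


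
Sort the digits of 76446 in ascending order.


The number 76446 has digits: 7, 6, 4, 4, 6
Sorted: 4, 4, 6, 6, 7
Joining the sorted digits gives the result.
Final answer: 44667


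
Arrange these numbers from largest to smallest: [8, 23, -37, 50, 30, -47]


Original list: [8, 23, -37, 50, 30, -47]
Repeatedly take the largest remaining element:
  Remaining [8, 23, -37, 50, 30, -47] -> largest is 50
  Remaining [8, 23, -37, 30, -47] -> largest is 30
  Remaining [8, 23, -37, -47] -> largest is 23
  Remaining [8, -37, -47] -> largest is 8
  Remaining [-37, -47] -> largest is -37
  Remaining [-47] -> largest is -47
Collecting the picks in order gives the descending list.
Final answer: [50, 30, 23, 8, -37, -47]


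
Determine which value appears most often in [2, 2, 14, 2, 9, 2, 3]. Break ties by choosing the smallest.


Count the frequency of each value:
  2 appears 4 time(s)
  3 appears 1 time(s)
  9 appears 1 time(s)
  14 appears 1 time(s)
Maximum frequency is 4.
Only 2 reaches that frequency, so it is the mode.
Final answer: 2


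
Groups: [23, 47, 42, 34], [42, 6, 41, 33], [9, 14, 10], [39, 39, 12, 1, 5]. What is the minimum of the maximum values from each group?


Find max of each group:
  Group 1: [23, 47, 42, 34] -> max = 47
  Group 2: [42, 6, 41, 33] -> max = 42
  Group 3: [9, 14, 10] -> max = 14
  Group 4: [39, 39, 12, 1, 5] -> max = 39
Maxes: [47, 42, 14, 39]
Minimum of maxes = 14
Final answer: 14


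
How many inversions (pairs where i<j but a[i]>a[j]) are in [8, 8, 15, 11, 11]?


For each element, count the later elements that are smaller than it:
  8 (index 0): smaller elements after it = [] -> 0
  8 (index 1): smaller elements after it = [] -> 0
  15 (index 2): smaller elements after it = [11, 11] -> 2
  11 (index 3): smaller elements after it = [] -> 0
Total inversions = 0 + 0 + 2 + 0 = 2
Final answer: 2


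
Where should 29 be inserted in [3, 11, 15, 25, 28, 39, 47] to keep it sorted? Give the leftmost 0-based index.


List is sorted: [3, 11, 15, 25, 28, 39, 47]
We need the leftmost position where 29 can be inserted, i.e. the first index whose element is >= 29 (or the end of the list if none is).
Binary search with low=0, high=7 (0-based indices):
  low=0, high=7, mid=3: a[3]=25 < 29, so low = 4
  low=4, high=7, mid=5: a[5]=39 >= 29, so high = 5
  low=4, high=5, mid=4: a[4]=28 < 29, so low = 5
Now low = high = 5, so the insertion index is 5.
Final answer: 5


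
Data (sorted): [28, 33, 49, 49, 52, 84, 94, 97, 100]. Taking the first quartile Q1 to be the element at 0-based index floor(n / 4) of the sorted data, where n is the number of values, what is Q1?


The list has n = 9 elements.
Q1 index = floor(9 / 4) = floor(2.25) = 2
Counting from index 0 in the sorted data, the element at index 2 is 49.
Final answer: 49


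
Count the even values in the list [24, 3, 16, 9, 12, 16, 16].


Check each element:
  24 is even
  3 is odd
  16 is even
  9 is odd
  12 is even
  16 is even
  16 is even
Evens: [24, 16, 12, 16, 16]
Count of evens = 5
Final answer: 5


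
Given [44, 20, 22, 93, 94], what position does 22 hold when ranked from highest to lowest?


Sort descending: [94, 93, 44, 22, 20]
Find 22 in the sorted list.
22 is at position 4.
Final answer: 4


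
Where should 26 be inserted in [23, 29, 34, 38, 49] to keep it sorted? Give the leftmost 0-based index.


List is sorted: [23, 29, 34, 38, 49]
We need the leftmost position where 26 can be inserted, i.e. the first index whose element is >= 26 (or the end of the list if none is).
Binary search with low=0, high=5 (0-based indices):
  low=0, high=5, mid=2: a[2]=34 >= 26, so high = 2
  low=0, high=2, mid=1: a[1]=29 >= 26, so high = 1
  low=0, high=1, mid=0: a[0]=23 < 26, so low = 1
Now low = high = 1, so the insertion index is 1.
Final answer: 1


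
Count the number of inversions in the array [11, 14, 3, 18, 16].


For each element, count the later elements that are smaller than it:
  11 (index 0): smaller elements after it = [3] -> 1
  14 (index 1): smaller elements after it = [3] -> 1
  3 (index 2): smaller elements after it = [] -> 0
  18 (index 3): smaller elements after it = [16] -> 1
Total inversions = 1 + 1 + 0 + 1 = 3
Final answer: 3


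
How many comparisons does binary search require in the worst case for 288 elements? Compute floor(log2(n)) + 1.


Binary search halves the search space each step.
Maximum comparisons = floor(log2(288)) + 1
log2(288) = 8.1699
floor(log2(288)) = 8, so 8 + 1 = 9
Final answer: 9


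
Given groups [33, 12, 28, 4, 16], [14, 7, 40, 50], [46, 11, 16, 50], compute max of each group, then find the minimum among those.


Find max of each group:
  Group 1: [33, 12, 28, 4, 16] -> max = 33
  Group 2: [14, 7, 40, 50] -> max = 50
  Group 3: [46, 11, 16, 50] -> max = 50
Maxes: [33, 50, 50]
Minimum of maxes = 33
Final answer: 33


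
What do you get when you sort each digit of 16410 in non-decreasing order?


The number 16410 has digits: 1, 6, 4, 1, 0
Sorted: 0, 1, 1, 4, 6
Joining the sorted digits gives the result.
Final answer: 01146


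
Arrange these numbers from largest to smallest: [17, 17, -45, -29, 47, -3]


Original list: [17, 17, -45, -29, 47, -3]
Repeatedly take the largest remaining element:
  Remaining [17, 17, -45, -29, 47, -3] -> largest is 47
  Remaining [17, 17, -45, -29, -3] -> largest is 17
  Remaining [17, -45, -29, -3] -> largest is 17
  Remaining [-45, -29, -3] -> largest is -3
  Remaining [-45, -29] -> largest is -29
  Remaining [-45] -> largest is -45
Collecting the picks in order gives the descending list.
Final answer: [47, 17, 17, -3, -29, -45]


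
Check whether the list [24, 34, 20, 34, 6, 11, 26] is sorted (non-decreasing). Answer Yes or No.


Check consecutive pairs:
  24 <= 34? True
  34 <= 20? False
  20 <= 34? True
  34 <= 6? False
  6 <= 11? True
  11 <= 26? True
2 consecutive pair(s) are out of order, so the list is not sorted.
Final answer: No


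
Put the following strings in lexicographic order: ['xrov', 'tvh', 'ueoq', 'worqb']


Compare strings character by character (the first differing letter decides):
  'tvh' < 'ueoq' since 't' < 'u' at position 1
  'ueoq' < 'worqb' since 'u' < 'w' at position 1
  'worqb' < 'xrov' since 'w' < 'x' at position 1
Chaining these comparisons gives the alphabetical order.
Final answer: ['tvh', 'ueoq', 'worqb', 'xrov']


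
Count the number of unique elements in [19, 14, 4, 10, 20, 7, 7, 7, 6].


List all unique values:
Distinct values: [4, 6, 7, 10, 14, 19, 20]
Count = 7
Final answer: 7


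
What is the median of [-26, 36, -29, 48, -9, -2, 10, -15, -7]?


First, sort the list: [-29, -26, -15, -9, -7, -2, 10, 36, 48]
The list has 9 elements (odd count).
The middle index is 4 (0-based), and the element there is -7.
Final answer: -7


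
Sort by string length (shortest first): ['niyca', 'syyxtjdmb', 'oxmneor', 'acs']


Compute lengths:
  'niyca' has length 5
  'syyxtjdmb' has length 9
  'oxmneor' has length 7
  'acs' has length 3
Lengths in increasing order: 3 < 5 < 7 < 9
Listing the words in that order gives the answer.
Final answer: ['acs', 'niyca', 'oxmneor', 'syyxtjdmb']


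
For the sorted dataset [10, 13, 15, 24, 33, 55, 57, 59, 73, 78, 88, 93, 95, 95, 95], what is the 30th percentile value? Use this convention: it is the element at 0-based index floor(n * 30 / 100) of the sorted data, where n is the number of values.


The dataset has n = 15 elements.
Index = floor(15 * 30 / 100) = floor(450 / 100) = floor(4.5) = 4
Counting from index 0 in the sorted data, the element at index 4 is 33.
Final answer: 33


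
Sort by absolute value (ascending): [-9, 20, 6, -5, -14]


Compute absolute values:
  |-9| = 9
  |20| = 20
  |6| = 6
  |-5| = 5
  |-14| = 14
Absolute values in increasing order: 5 < 6 < 9 < 14 < 20
Listing the original numbers in that order gives the answer.
Final answer: [-5, 6, -9, -14, 20]


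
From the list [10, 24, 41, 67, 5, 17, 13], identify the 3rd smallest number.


Sort ascending: [5, 10, 13, 17, 24, 41, 67]
The 3rd element (1-indexed) is at index 2.
Value = 13
Final answer: 13


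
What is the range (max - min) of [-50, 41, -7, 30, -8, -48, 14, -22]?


Maximum value: 41
Minimum value: -50
Range = 41 - (-50) = 91
Final answer: 91


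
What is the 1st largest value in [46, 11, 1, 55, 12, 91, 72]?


Sort descending: [91, 72, 55, 46, 12, 11, 1]
The 1st element (1-indexed) is at index 0.
Value = 91
Final answer: 91


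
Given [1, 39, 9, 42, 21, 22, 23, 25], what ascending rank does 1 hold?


Sort ascending: [1, 9, 21, 22, 23, 25, 39, 42]
Find 1 in the sorted list.
1 is at position 1 (1-indexed).
Final answer: 1


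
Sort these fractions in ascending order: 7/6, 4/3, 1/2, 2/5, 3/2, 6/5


Convert to decimal for comparison:
  7/6 = 1.1667
  4/3 = 1.3333
  1/2 = 0.5
  2/5 = 0.4
  3/2 = 1.5
  6/5 = 1.2
Decimals in increasing order: 0.4 < 0.5 < 1.1667 < 1.2 < 1.3333 < 1.5
Writing each back as its fraction gives the sorted order.
Final answer: 2/5, 1/2, 7/6, 6/5, 4/3, 3/2


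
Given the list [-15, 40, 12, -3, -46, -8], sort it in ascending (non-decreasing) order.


Original list: [-15, 40, 12, -3, -46, -8]
Repeatedly take the smallest remaining element:
  Remaining [-15, 40, 12, -3, -46, -8] -> smallest is -46
  Remaining [-15, 40, 12, -3, -8] -> smallest is -15
  Remaining [40, 12, -3, -8] -> smallest is -8
  Remaining [40, 12, -3] -> smallest is -3
  Remaining [40, 12] -> smallest is 12
  Remaining [40] -> smallest is 40
Collecting the picks in order gives the sorted list.
Final answer: [-46, -15, -8, -3, 12, 40]


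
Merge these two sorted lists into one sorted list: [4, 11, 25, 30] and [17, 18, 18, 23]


List A: [4, 11, 25, 30]
List B: [17, 18, 18, 23]
Repeatedly compare the front elements and take the smaller:
  4 vs 17 -> take 4
  11 vs 17 -> take 11
  25 vs 17 -> take 17
  25 vs 18 -> take 18
  25 vs 18 -> take 18
  25 vs 23 -> take 23
  B is exhausted; append the rest of A: [25, 30]
Final answer: [4, 11, 17, 18, 18, 23, 25, 30]


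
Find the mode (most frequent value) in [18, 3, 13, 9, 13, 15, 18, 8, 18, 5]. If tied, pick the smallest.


Count the frequency of each value:
  3 appears 1 time(s)
  5 appears 1 time(s)
  8 appears 1 time(s)
  9 appears 1 time(s)
  13 appears 2 time(s)
  15 appears 1 time(s)
  18 appears 3 time(s)
Maximum frequency is 3.
Only 18 reaches that frequency, so it is the mode.
Final answer: 18


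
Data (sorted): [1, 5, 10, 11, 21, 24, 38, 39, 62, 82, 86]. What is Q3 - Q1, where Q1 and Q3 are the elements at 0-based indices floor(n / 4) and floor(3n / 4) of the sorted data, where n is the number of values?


The data has n = 11 elements.
Q1 index = floor(11 / 4) = floor(2.75) = 2; Q3 index = floor(3 * 11 / 4) = floor(8.25) = 8
Q1 = element at index 2 = 10
Q3 = element at index 8 = 62
IQR = 62 - 10 = 52
Final answer: 52


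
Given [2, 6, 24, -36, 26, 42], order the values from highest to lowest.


Original list: [2, 6, 24, -36, 26, 42]
Repeatedly take the largest remaining element:
  Remaining [2, 6, 24, -36, 26, 42] -> largest is 42
  Remaining [2, 6, 24, -36, 26] -> largest is 26
  Remaining [2, 6, 24, -36] -> largest is 24
  Remaining [2, 6, -36] -> largest is 6
  Remaining [2, -36] -> largest is 2
  Remaining [-36] -> largest is -36
Collecting the picks in order gives the descending list.
Final answer: [42, 26, 24, 6, 2, -36]


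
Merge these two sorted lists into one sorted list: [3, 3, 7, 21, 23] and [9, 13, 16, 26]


List A: [3, 3, 7, 21, 23]
List B: [9, 13, 16, 26]
Repeatedly compare the front elements and take the smaller:
  3 vs 9 -> take 3
  3 vs 9 -> take 3
  7 vs 9 -> take 7
  21 vs 9 -> take 9
  21 vs 13 -> take 13
  21 vs 16 -> take 16
  21 vs 26 -> take 21
  23 vs 26 -> take 23
  A is exhausted; append the rest of B: [26]
Final answer: [3, 3, 7, 9, 13, 16, 21, 23, 26]


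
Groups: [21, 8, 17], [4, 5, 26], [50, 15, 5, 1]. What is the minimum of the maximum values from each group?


Find max of each group:
  Group 1: [21, 8, 17] -> max = 21
  Group 2: [4, 5, 26] -> max = 26
  Group 3: [50, 15, 5, 1] -> max = 50
Maxes: [21, 26, 50]
Minimum of maxes = 21
Final answer: 21


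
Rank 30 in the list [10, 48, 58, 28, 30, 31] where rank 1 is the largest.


Sort descending: [58, 48, 31, 30, 28, 10]
Find 30 in the sorted list.
30 is at position 4.
Final answer: 4


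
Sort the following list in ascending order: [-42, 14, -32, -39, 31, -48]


Original list: [-42, 14, -32, -39, 31, -48]
Repeatedly take the smallest remaining element:
  Remaining [-42, 14, -32, -39, 31, -48] -> smallest is -48
  Remaining [-42, 14, -32, -39, 31] -> smallest is -42
  Remaining [14, -32, -39, 31] -> smallest is -39
  Remaining [14, -32, 31] -> smallest is -32
  Remaining [14, 31] -> smallest is 14
  Remaining [31] -> smallest is 31
Collecting the picks in order gives the sorted list.
Final answer: [-48, -42, -39, -32, 14, 31]


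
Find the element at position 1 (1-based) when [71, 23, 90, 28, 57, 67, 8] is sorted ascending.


Sort ascending: [8, 23, 28, 57, 67, 71, 90]
The 1st element (1-indexed) is at index 0.
Value = 8
Final answer: 8


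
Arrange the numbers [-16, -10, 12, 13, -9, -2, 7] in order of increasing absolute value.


Compute absolute values:
  |-16| = 16
  |-10| = 10
  |12| = 12
  |13| = 13
  |-9| = 9
  |-2| = 2
  |7| = 7
Absolute values in increasing order: 2 < 7 < 9 < 10 < 12 < 13 < 16
Listing the original numbers in that order gives the answer.
Final answer: [-2, 7, -9, -10, 12, 13, -16]


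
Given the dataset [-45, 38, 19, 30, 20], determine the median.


First, sort the list: [-45, 19, 20, 30, 38]
The list has 5 elements (odd count).
The middle index is 2 (0-based), and the element there is 20.
Final answer: 20


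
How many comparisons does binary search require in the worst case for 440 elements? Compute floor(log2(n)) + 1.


Binary search halves the search space each step.
Maximum comparisons = floor(log2(440)) + 1
log2(440) = 8.7814
floor(log2(440)) = 8, so 8 + 1 = 9
Final answer: 9


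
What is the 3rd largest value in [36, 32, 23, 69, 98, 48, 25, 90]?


Sort descending: [98, 90, 69, 48, 36, 32, 25, 23]
The 3rd element (1-indexed) is at index 2.
Value = 69
Final answer: 69


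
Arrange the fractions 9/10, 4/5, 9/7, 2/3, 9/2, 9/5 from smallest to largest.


Convert to decimal for comparison:
  9/10 = 0.9
  4/5 = 0.8
  9/7 = 1.2857
  2/3 = 0.6667
  9/2 = 4.5
  9/5 = 1.8
Decimals in increasing order: 0.6667 < 0.8 < 0.9 < 1.2857 < 1.8 < 4.5
Writing each back as its fraction gives the sorted order.
Final answer: 2/3, 4/5, 9/10, 9/7, 9/5, 9/2


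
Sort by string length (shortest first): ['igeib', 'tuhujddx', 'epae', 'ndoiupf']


Compute lengths:
  'igeib' has length 5
  'tuhujddx' has length 8
  'epae' has length 4
  'ndoiupf' has length 7
Lengths in increasing order: 4 < 5 < 7 < 8
Listing the words in that order gives the answer.
Final answer: ['epae', 'igeib', 'ndoiupf', 'tuhujddx']


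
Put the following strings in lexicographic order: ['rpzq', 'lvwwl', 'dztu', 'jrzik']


Compare strings character by character (the first differing letter decides):
  'dztu' < 'jrzik' since 'd' < 'j' at position 1
  'jrzik' < 'lvwwl' since 'j' < 'l' at position 1
  'lvwwl' < 'rpzq' since 'l' < 'r' at position 1
Chaining these comparisons gives the alphabetical order.
Final answer: ['dztu', 'jrzik', 'lvwwl', 'rpzq']


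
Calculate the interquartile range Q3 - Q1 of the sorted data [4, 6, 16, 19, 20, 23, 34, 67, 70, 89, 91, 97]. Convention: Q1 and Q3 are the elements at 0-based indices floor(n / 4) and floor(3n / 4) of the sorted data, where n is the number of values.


The data has n = 12 elements.
Q1 index = floor(12 / 4) = floor(3) = 3; Q3 index = floor(3 * 12 / 4) = floor(9) = 9
Q1 = element at index 3 = 19
Q3 = element at index 9 = 89
IQR = 89 - 19 = 70
Final answer: 70


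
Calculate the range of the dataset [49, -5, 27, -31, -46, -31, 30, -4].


Maximum value: 49
Minimum value: -46
Range = 49 - (-46) = 95
Final answer: 95


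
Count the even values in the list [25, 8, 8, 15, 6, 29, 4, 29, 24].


Check each element:
  25 is odd
  8 is even
  8 is even
  15 is odd
  6 is even
  29 is odd
  4 is even
  29 is odd
  24 is even
Evens: [8, 8, 6, 4, 24]
Count of evens = 5
Final answer: 5


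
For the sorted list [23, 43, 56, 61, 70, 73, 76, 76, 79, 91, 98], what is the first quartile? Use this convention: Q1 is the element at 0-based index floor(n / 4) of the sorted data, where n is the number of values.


The list has n = 11 elements.
Q1 index = floor(11 / 4) = floor(2.75) = 2
Counting from index 0 in the sorted data, the element at index 2 is 56.
Final answer: 56


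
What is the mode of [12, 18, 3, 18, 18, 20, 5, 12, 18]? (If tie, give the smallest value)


Count the frequency of each value:
  3 appears 1 time(s)
  5 appears 1 time(s)
  12 appears 2 time(s)
  18 appears 4 time(s)
  20 appears 1 time(s)
Maximum frequency is 4.
Only 18 reaches that frequency, so it is the mode.
Final answer: 18


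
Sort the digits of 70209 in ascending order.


The number 70209 has digits: 7, 0, 2, 0, 9
Sorted: 0, 0, 2, 7, 9
Joining the sorted digits gives the result.
Final answer: 00279


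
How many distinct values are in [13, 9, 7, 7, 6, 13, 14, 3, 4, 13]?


List all unique values:
Distinct values: [3, 4, 6, 7, 9, 13, 14]
Count = 7
Final answer: 7


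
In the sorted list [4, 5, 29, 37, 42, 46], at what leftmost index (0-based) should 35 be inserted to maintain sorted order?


List is sorted: [4, 5, 29, 37, 42, 46]
We need the leftmost position where 35 can be inserted, i.e. the first index whose element is >= 35 (or the end of the list if none is).
Binary search with low=0, high=6 (0-based indices):
  low=0, high=6, mid=3: a[3]=37 >= 35, so high = 3
  low=0, high=3, mid=1: a[1]=5 < 35, so low = 2
  low=2, high=3, mid=2: a[2]=29 < 35, so low = 3
Now low = high = 3, so the insertion index is 3.
Final answer: 3


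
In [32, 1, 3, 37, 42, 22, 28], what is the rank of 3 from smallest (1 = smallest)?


Sort ascending: [1, 3, 22, 28, 32, 37, 42]
Find 3 in the sorted list.
3 is at position 2 (1-indexed).
Final answer: 2


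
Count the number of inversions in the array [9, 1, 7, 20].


For each element, count the later elements that are smaller than it:
  9 (index 0): smaller elements after it = [1, 7] -> 2
  1 (index 1): smaller elements after it = [] -> 0
  7 (index 2): smaller elements after it = [] -> 0
Total inversions = 2 + 0 + 0 = 2
Final answer: 2


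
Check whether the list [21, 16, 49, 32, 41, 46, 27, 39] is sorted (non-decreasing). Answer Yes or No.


Check consecutive pairs:
  21 <= 16? False
  16 <= 49? True
  49 <= 32? False
  32 <= 41? True
  41 <= 46? True
  46 <= 27? False
  27 <= 39? True
3 consecutive pair(s) are out of order, so the list is not sorted.
Final answer: No


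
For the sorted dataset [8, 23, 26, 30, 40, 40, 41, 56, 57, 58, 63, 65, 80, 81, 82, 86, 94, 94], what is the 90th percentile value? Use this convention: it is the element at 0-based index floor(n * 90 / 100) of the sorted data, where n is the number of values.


The dataset has n = 18 elements.
Index = floor(18 * 90 / 100) = floor(1620 / 100) = floor(16.2) = 16
Counting from index 0 in the sorted data, the element at index 16 is 94.
Final answer: 94


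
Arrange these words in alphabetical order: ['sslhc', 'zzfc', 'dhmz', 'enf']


Compare strings character by character (the first differing letter decides):
  'dhmz' < 'enf' since 'd' < 'e' at position 1
  'enf' < 'sslhc' since 'e' < 's' at position 1
  'sslhc' < 'zzfc' since 's' < 'z' at position 1
Chaining these comparisons gives the alphabetical order.
Final answer: ['dhmz', 'enf', 'sslhc', 'zzfc']


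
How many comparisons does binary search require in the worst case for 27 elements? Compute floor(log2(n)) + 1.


Binary search halves the search space each step.
Maximum comparisons = floor(log2(27)) + 1
log2(27) = 4.7549
floor(log2(27)) = 4, so 4 + 1 = 5
Final answer: 5


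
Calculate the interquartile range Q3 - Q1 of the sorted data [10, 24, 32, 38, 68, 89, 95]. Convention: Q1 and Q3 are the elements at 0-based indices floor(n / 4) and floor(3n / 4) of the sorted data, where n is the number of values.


The data has n = 7 elements.
Q1 index = floor(7 / 4) = floor(1.75) = 1; Q3 index = floor(3 * 7 / 4) = floor(5.25) = 5
Q1 = element at index 1 = 24
Q3 = element at index 5 = 89
IQR = 89 - 24 = 65
Final answer: 65


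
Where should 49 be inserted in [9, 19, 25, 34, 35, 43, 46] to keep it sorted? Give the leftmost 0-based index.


List is sorted: [9, 19, 25, 34, 35, 43, 46]
We need the leftmost position where 49 can be inserted, i.e. the first index whose element is >= 49 (or the end of the list if none is).
Binary search with low=0, high=7 (0-based indices):
  low=0, high=7, mid=3: a[3]=34 < 49, so low = 4
  low=4, high=7, mid=5: a[5]=43 < 49, so low = 6
  low=6, high=7, mid=6: a[6]=46 < 49, so low = 7
Now low = high = 7, so the insertion index is 7.
Final answer: 7


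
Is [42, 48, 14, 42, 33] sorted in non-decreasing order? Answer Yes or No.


Check consecutive pairs:
  42 <= 48? True
  48 <= 14? False
  14 <= 42? True
  42 <= 33? False
2 consecutive pair(s) are out of order, so the list is not sorted.
Final answer: No


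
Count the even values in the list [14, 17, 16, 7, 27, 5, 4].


Check each element:
  14 is even
  17 is odd
  16 is even
  7 is odd
  27 is odd
  5 is odd
  4 is even
Evens: [14, 16, 4]
Count of evens = 3
Final answer: 3


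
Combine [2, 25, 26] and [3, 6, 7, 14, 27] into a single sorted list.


List A: [2, 25, 26]
List B: [3, 6, 7, 14, 27]
Repeatedly compare the front elements and take the smaller:
  2 vs 3 -> take 2
  25 vs 3 -> take 3
  25 vs 6 -> take 6
  25 vs 7 -> take 7
  25 vs 14 -> take 14
  25 vs 27 -> take 25
  26 vs 27 -> take 26
  A is exhausted; append the rest of B: [27]
Final answer: [2, 3, 6, 7, 14, 25, 26, 27]


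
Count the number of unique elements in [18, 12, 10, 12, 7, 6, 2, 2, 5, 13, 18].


List all unique values:
Distinct values: [2, 5, 6, 7, 10, 12, 13, 18]
Count = 8
Final answer: 8


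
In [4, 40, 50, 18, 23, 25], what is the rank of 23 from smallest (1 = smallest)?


Sort ascending: [4, 18, 23, 25, 40, 50]
Find 23 in the sorted list.
23 is at position 3 (1-indexed).
Final answer: 3


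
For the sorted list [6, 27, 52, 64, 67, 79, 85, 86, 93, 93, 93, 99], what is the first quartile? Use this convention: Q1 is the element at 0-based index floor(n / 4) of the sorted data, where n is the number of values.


The list has n = 12 elements.
Q1 index = floor(12 / 4) = floor(3) = 3
Counting from index 0 in the sorted data, the element at index 3 is 64.
Final answer: 64


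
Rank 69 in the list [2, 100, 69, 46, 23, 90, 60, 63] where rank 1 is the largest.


Sort descending: [100, 90, 69, 63, 60, 46, 23, 2]
Find 69 in the sorted list.
69 is at position 3.
Final answer: 3


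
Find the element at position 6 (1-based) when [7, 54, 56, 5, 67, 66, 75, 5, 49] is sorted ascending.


Sort ascending: [5, 5, 7, 49, 54, 56, 66, 67, 75]
The 6th element (1-indexed) is at index 5.
Value = 56
Final answer: 56


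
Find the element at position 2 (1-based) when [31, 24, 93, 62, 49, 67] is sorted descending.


Sort descending: [93, 67, 62, 49, 31, 24]
The 2nd element (1-indexed) is at index 1.
Value = 67
Final answer: 67


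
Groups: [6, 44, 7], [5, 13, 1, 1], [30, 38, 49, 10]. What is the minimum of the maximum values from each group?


Find max of each group:
  Group 1: [6, 44, 7] -> max = 44
  Group 2: [5, 13, 1, 1] -> max = 13
  Group 3: [30, 38, 49, 10] -> max = 49
Maxes: [44, 13, 49]
Minimum of maxes = 13
Final answer: 13


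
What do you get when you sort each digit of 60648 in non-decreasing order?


The number 60648 has digits: 6, 0, 6, 4, 8
Sorted: 0, 4, 6, 6, 8
Joining the sorted digits gives the result.
Final answer: 04668


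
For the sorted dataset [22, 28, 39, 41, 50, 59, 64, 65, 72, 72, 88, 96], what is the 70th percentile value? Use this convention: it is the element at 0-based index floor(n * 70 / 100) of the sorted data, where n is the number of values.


The dataset has n = 12 elements.
Index = floor(12 * 70 / 100) = floor(840 / 100) = floor(8.4) = 8
Counting from index 0 in the sorted data, the element at index 8 is 72.
Final answer: 72


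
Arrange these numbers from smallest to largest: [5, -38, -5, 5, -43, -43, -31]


Original list: [5, -38, -5, 5, -43, -43, -31]
Repeatedly take the smallest remaining element:
  Remaining [5, -38, -5, 5, -43, -43, -31] -> smallest is -43
  Remaining [5, -38, -5, 5, -43, -31] -> smallest is -43
  Remaining [5, -38, -5, 5, -31] -> smallest is -38
  Remaining [5, -5, 5, -31] -> smallest is -31
  Remaining [5, -5, 5] -> smallest is -5
  Remaining [5, 5] -> smallest is 5
  Remaining [5] -> smallest is 5
Collecting the picks in order gives the sorted list.
Final answer: [-43, -43, -38, -31, -5, 5, 5]


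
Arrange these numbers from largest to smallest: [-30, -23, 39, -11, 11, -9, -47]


Original list: [-30, -23, 39, -11, 11, -9, -47]
Repeatedly take the largest remaining element:
  Remaining [-30, -23, 39, -11, 11, -9, -47] -> largest is 39
  Remaining [-30, -23, -11, 11, -9, -47] -> largest is 11
  Remaining [-30, -23, -11, -9, -47] -> largest is -9
  Remaining [-30, -23, -11, -47] -> largest is -11
  Remaining [-30, -23, -47] -> largest is -23
  Remaining [-30, -47] -> largest is -30
  Remaining [-47] -> largest is -47
Collecting the picks in order gives the descending list.
Final answer: [39, 11, -9, -11, -23, -30, -47]


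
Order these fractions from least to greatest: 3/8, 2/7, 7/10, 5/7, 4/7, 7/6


Convert to decimal for comparison:
  3/8 = 0.375
  2/7 = 0.2857
  7/10 = 0.7
  5/7 = 0.7143
  4/7 = 0.5714
  7/6 = 1.1667
Decimals in increasing order: 0.2857 < 0.375 < 0.5714 < 0.7 < 0.7143 < 1.1667
Writing each back as its fraction gives the sorted order.
Final answer: 2/7, 3/8, 4/7, 7/10, 5/7, 7/6


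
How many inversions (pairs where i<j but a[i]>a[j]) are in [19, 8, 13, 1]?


For each element, count the later elements that are smaller than it:
  19 (index 0): smaller elements after it = [8, 13, 1] -> 3
  8 (index 1): smaller elements after it = [1] -> 1
  13 (index 2): smaller elements after it = [1] -> 1
Total inversions = 3 + 1 + 1 = 5
Final answer: 5


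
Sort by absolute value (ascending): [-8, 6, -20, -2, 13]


Compute absolute values:
  |-8| = 8
  |6| = 6
  |-20| = 20
  |-2| = 2
  |13| = 13
Absolute values in increasing order: 2 < 6 < 8 < 13 < 20
Listing the original numbers in that order gives the answer.
Final answer: [-2, 6, -8, 13, -20]


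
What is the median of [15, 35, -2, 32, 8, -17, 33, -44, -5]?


First, sort the list: [-44, -17, -5, -2, 8, 15, 32, 33, 35]
The list has 9 elements (odd count).
The middle index is 4 (0-based), and the element there is 8.
Final answer: 8


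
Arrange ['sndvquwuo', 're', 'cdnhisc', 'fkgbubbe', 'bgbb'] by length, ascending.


Compute lengths:
  'sndvquwuo' has length 9
  're' has length 2
  'cdnhisc' has length 7
  'fkgbubbe' has length 8
  'bgbb' has length 4
Lengths in increasing order: 2 < 4 < 7 < 8 < 9
Listing the words in that order gives the answer.
Final answer: ['re', 'bgbb', 'cdnhisc', 'fkgbubbe', 'sndvquwuo']


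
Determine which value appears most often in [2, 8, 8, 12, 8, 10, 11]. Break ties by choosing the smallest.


Count the frequency of each value:
  2 appears 1 time(s)
  8 appears 3 time(s)
  10 appears 1 time(s)
  11 appears 1 time(s)
  12 appears 1 time(s)
Maximum frequency is 3.
Only 8 reaches that frequency, so it is the mode.
Final answer: 8


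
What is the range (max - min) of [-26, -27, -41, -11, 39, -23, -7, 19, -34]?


Maximum value: 39
Minimum value: -41
Range = 39 - (-41) = 80
Final answer: 80


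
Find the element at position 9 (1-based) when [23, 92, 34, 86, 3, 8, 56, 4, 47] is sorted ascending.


Sort ascending: [3, 4, 8, 23, 34, 47, 56, 86, 92]
The 9th element (1-indexed) is at index 8.
Value = 92
Final answer: 92


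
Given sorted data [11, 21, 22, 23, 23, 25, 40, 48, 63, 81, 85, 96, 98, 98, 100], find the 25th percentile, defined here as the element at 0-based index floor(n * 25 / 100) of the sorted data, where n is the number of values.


The dataset has n = 15 elements.
Index = floor(15 * 25 / 100) = floor(375 / 100) = floor(3.75) = 3
Counting from index 0 in the sorted data, the element at index 3 is 23.
Final answer: 23


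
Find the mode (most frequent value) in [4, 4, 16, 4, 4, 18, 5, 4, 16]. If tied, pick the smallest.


Count the frequency of each value:
  4 appears 5 time(s)
  5 appears 1 time(s)
  16 appears 2 time(s)
  18 appears 1 time(s)
Maximum frequency is 5.
Only 4 reaches that frequency, so it is the mode.
Final answer: 4


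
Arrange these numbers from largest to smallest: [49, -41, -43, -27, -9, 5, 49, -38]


Original list: [49, -41, -43, -27, -9, 5, 49, -38]
Repeatedly take the largest remaining element:
  Remaining [49, -41, -43, -27, -9, 5, 49, -38] -> largest is 49
  Remaining [-41, -43, -27, -9, 5, 49, -38] -> largest is 49
  Remaining [-41, -43, -27, -9, 5, -38] -> largest is 5
  Remaining [-41, -43, -27, -9, -38] -> largest is -9
  Remaining [-41, -43, -27, -38] -> largest is -27
  Remaining [-41, -43, -38] -> largest is -38
  Remaining [-41, -43] -> largest is -41
  Remaining [-43] -> largest is -43
Collecting the picks in order gives the descending list.
Final answer: [49, 49, 5, -9, -27, -38, -41, -43]


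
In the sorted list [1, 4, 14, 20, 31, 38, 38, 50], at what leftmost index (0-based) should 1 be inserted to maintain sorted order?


List is sorted: [1, 4, 14, 20, 31, 38, 38, 50]
We need the leftmost position where 1 can be inserted, i.e. the first index whose element is >= 1 (or the end of the list if none is).
Binary search with low=0, high=8 (0-based indices):
  low=0, high=8, mid=4: a[4]=31 >= 1, so high = 4
  low=0, high=4, mid=2: a[2]=14 >= 1, so high = 2
  low=0, high=2, mid=1: a[1]=4 >= 1, so high = 1
  low=0, high=1, mid=0: a[0]=1 >= 1, so high = 0
Now low = high = 0, so the insertion index is 0.
Final answer: 0


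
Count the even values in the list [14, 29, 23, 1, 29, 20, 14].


Check each element:
  14 is even
  29 is odd
  23 is odd
  1 is odd
  29 is odd
  20 is even
  14 is even
Evens: [14, 20, 14]
Count of evens = 3
Final answer: 3


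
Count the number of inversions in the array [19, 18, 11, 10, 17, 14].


For each element, count the later elements that are smaller than it:
  19 (index 0): smaller elements after it = [18, 11, 10, 17, 14] -> 5
  18 (index 1): smaller elements after it = [11, 10, 17, 14] -> 4
  11 (index 2): smaller elements after it = [10] -> 1
  10 (index 3): smaller elements after it = [] -> 0
  17 (index 4): smaller elements after it = [14] -> 1
Total inversions = 5 + 4 + 1 + 0 + 1 = 11
Final answer: 11


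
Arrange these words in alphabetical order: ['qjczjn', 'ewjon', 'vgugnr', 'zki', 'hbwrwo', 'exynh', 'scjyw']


Compare strings character by character (the first differing letter decides):
  'ewjon' < 'exynh' since 'w' < 'x' at position 2
  'exynh' < 'hbwrwo' since 'e' < 'h' at position 1
  'hbwrwo' < 'qjczjn' since 'h' < 'q' at position 1
  'qjczjn' < 'scjyw' since 'q' < 's' at position 1
  'scjyw' < 'vgugnr' since 's' < 'v' at position 1
  'vgugnr' < 'zki' since 'v' < 'z' at position 1
Chaining these comparisons gives the alphabetical order.
Final answer: ['ewjon', 'exynh', 'hbwrwo', 'qjczjn', 'scjyw', 'vgugnr', 'zki']


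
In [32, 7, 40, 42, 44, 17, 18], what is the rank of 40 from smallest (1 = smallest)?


Sort ascending: [7, 17, 18, 32, 40, 42, 44]
Find 40 in the sorted list.
40 is at position 5 (1-indexed).
Final answer: 5


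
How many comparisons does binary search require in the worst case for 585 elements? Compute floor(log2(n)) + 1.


Binary search halves the search space each step.
Maximum comparisons = floor(log2(585)) + 1
log2(585) = 9.1923
floor(log2(585)) = 9, so 9 + 1 = 10
Final answer: 10


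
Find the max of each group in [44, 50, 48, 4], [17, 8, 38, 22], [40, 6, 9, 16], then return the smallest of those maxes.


Find max of each group:
  Group 1: [44, 50, 48, 4] -> max = 50
  Group 2: [17, 8, 38, 22] -> max = 38
  Group 3: [40, 6, 9, 16] -> max = 40
Maxes: [50, 38, 40]
Minimum of maxes = 38
Final answer: 38


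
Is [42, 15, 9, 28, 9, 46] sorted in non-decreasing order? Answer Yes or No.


Check consecutive pairs:
  42 <= 15? False
  15 <= 9? False
  9 <= 28? True
  28 <= 9? False
  9 <= 46? True
3 consecutive pair(s) are out of order, so the list is not sorted.
Final answer: No
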